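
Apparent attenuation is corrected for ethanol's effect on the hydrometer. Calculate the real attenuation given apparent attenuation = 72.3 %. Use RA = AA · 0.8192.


RA = 72.3 · 0.8192

59.2282 %


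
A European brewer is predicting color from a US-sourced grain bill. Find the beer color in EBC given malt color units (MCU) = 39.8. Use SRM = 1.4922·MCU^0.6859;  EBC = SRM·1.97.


SRM = 1.4922·39.8^0.6859 = 18.6718
EBC = 18.6718·1.97

36.7835 EBC


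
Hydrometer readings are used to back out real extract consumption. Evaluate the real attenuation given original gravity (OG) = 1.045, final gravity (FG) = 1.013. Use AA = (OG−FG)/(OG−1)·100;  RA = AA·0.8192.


AA = (1.045 − 1.013)/(1.045 − 1)·100 = 71.1111
RA = 71.1111·0.8192

58.2542 %


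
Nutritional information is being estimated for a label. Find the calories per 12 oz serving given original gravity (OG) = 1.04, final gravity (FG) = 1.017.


ABW = (OG−FG)·131.25·0.79/FG;  °P = 259 − 259/SG (for OG→OE and FG→AE);  RE = 0.1808·OE + 0.8192·AE;  Cal = (6.9·ABW + 4·(RE−0.1))·FG·3.55
ABW = (1.04 − 1.017)·131.25·0.79/1.017 = 2.3449
OE = 259 − 259/1.04 = 9.9615 °P
AE = 259 − 259/1.017 = 4.3294 °P
RE = 0.1808·9.9615 + 0.8192·4.3294 = 5.3477 °P
Cal = (6.9·2.3449 + 4·(5.3477−0.1))·1.017·3.55

134.2000 kcal


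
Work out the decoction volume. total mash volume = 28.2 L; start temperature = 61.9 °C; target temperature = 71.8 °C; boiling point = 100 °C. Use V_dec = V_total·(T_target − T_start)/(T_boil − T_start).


V_dec = 28.2·(71.8 − 61.9)/(100 − 61.9)

7.3276 L


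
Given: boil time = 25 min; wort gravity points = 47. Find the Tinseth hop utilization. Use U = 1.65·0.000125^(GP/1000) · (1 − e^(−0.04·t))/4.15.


bigness = 1.65·0.000125^(47/1000) = 1.0815
boil_factor = (1 − e^(−0.04·25))/4.15 = 0.1523
U = 1.0815 · 0.1523

0.1647


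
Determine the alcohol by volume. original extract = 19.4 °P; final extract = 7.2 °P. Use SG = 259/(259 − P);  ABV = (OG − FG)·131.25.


OG = 259/(259 − 19.4) = 1.0810
FG = 259/(259 − 7.2) = 1.0286
ABV = (1.0810 − 1.0286)·131.25

6.8741 % ABV


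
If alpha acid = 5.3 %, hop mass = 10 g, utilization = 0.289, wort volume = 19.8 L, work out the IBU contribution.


IBU = (α/100)·mass·U·1000 / V
IBU = (5.3/100)·10·0.289·1000 / 19.8

7.7359 IBU


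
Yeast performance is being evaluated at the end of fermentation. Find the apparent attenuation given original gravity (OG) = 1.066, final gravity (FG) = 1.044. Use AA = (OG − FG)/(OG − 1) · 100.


AA = (1.066 − 1.044)/(1.066 − 1) · 100

33.3333 %


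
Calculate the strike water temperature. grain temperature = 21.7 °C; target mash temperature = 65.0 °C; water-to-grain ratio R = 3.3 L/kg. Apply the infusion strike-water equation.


T_strike = (0.41/R)·(T_mash − T_grain) + T_mash
T_strike = (0.41/3.3)·(65.0 − 21.7) + 65.0

70.3797 °C


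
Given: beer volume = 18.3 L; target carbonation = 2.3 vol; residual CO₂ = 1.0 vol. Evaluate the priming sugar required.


sugar = (target − residual)·4.0·V
sugar = (2.3 − 1.0)·4.0·18.3

95.1600 g


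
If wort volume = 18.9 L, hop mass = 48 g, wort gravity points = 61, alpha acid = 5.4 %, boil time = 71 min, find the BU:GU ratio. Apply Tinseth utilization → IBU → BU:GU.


U = 1.65·0.000125^(GP/1000)·(1−e^(−0.04t))/4.15;  IBU = (α/100)·m·U·1000/V;  BU:GU = IBU/GP
U = 1.65·0.000125^(61/1000)·(1−e^(−0.04·71))/4.15 = 0.2164
IBU = (5.4/100)·48·0.2164·1000/18.9 = 29.6739
BU:GU = 29.6739/61

0.4865


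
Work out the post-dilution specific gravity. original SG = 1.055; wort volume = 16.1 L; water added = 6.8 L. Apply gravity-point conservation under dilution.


SG_new = 1 + (SG_old − 1)·V_old/(V_old + V_water)
pts = (1.055 − 1)·1000·16.1/(16.1 + 6.8) = 38.6681
SG_new = 1 + 38.6681/1000

1.0387


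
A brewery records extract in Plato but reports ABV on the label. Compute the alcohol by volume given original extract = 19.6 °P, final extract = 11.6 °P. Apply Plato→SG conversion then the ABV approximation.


SG = 259/(259 − P);  ABV = (OG − FG)·131.25
OG = 259/(259 − 19.6) = 1.0819
FG = 259/(259 − 11.6) = 1.0469
ABV = (1.0819 − 1.0469)·131.25

4.5916 % ABV


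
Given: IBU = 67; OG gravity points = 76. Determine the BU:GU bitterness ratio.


BU:GU = IBU / OG_points
BU:GU = 67 / 76

0.8816


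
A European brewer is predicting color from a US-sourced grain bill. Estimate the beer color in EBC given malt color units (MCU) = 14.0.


SRM = 1.4922·MCU^0.6859;  EBC = SRM·1.97
SRM = 1.4922·14.0^0.6859 = 9.1192
EBC = 9.1192·1.97

17.9648 EBC


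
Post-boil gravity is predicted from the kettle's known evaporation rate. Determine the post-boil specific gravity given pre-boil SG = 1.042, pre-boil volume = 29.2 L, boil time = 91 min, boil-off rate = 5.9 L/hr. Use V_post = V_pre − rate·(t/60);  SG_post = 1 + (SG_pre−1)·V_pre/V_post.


V_post = 29.2 − 5.9·(91/60) = 20.2517
SG_post = 1 + (1.042 − 1)·29.2/20.2517

1.0606


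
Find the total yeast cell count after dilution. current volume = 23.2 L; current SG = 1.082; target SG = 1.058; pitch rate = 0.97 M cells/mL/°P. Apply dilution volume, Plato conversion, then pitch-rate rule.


V_w = V·((SG_c−1)/(SG_t−1)−1);  °P = 259 − 259/SG_t;  cells = rate·(V+V_w)·°P
V_w = 23.2·((1.082−1)/(1.058−1)−1) = 9.6000
V_final = 23.2 + 9.6000 = 32.8000
°P = 259 − 259/1.058 = 14.1985
cells = 0.97·32.8000·14.1985

451.7391 billion cells


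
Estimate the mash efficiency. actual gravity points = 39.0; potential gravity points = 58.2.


efficiency = actual / potential × 100
efficiency = 39.0 / 58.2 × 100

67.0103 %


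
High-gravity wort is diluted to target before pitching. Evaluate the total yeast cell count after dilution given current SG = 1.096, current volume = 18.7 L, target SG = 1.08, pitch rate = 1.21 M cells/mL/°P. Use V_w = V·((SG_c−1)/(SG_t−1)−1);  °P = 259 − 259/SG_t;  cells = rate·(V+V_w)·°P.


V_w = 18.7·((1.096−1)/(1.08−1)−1) = 3.7400
V_final = 18.7 + 3.7400 = 22.4400
°P = 259 − 259/1.08 = 19.1852
cells = 1.21·22.4400·19.1852

520.9238 billion cells


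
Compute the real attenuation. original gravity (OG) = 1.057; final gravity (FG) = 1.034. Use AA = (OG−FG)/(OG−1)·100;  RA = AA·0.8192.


AA = (1.057 − 1.034)/(1.057 − 1)·100 = 40.3509
RA = 40.3509·0.8192

33.0554 %


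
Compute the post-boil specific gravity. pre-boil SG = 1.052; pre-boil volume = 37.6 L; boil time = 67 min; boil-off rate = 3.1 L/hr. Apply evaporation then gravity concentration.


V_post = V_pre − rate·(t/60);  SG_post = 1 + (SG_pre−1)·V_pre/V_post
V_post = 37.6 − 3.1·(67/60) = 34.1383
SG_post = 1 + (1.052 − 1)·37.6/34.1383

1.0573


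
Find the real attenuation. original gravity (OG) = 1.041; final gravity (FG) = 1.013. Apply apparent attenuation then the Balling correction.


AA = (OG−FG)/(OG−1)·100;  RA = AA·0.8192
AA = (1.041 − 1.013)/(1.041 − 1)·100 = 68.2927
RA = 68.2927·0.8192

55.9454 %


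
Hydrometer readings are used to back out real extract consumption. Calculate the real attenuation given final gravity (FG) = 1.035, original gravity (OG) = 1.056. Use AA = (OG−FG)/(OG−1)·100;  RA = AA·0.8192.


AA = (1.056 − 1.035)/(1.056 − 1)·100 = 37.5000
RA = 37.5000·0.8192

30.7200 %


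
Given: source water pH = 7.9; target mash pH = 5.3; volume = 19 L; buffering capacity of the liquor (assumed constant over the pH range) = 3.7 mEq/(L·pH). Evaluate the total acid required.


acid = buffering capacity · (pH_source − pH_target) · V
acid = 3.7 · (7.9 − 5.3) · 19

182.7800 mEq


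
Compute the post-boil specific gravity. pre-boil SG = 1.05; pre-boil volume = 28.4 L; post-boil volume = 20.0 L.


SG_post = 1 + (SG_pre − 1)·V_pre/V_post
pts_pre = (1.05 − 1)·1000 = 50.0000
pts_post = 50.0000·28.4/20.0 = 71.0000
SG_post = 1 + 71.0000/1000

1.0710


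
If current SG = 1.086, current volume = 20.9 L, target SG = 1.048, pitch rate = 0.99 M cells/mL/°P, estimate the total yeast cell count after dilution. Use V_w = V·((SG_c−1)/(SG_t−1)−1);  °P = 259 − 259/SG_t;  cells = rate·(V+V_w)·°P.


V_w = 20.9·((1.086−1)/(1.048−1)−1) = 16.5458
V_final = 20.9 + 16.5458 = 37.4458
°P = 259 − 259/1.048 = 11.8626
cells = 0.99·37.4458·11.8626

439.7627 billion cells


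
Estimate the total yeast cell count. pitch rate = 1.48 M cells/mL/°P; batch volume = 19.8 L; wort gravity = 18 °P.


cells (billions) = rate · V_L · °P
cells = 1.48 · 19.8 · 18

527.4720 billion cells


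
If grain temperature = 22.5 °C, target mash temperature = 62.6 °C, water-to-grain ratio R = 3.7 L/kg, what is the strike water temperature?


T_strike = (0.41/R)·(T_mash − T_grain) + T_mash
T_strike = (0.41/3.7)·(62.6 − 22.5) + 62.6

67.0435 °C


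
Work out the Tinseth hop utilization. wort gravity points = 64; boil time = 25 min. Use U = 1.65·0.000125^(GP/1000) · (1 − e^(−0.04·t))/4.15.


bigness = 1.65·0.000125^(64/1000) = 0.9283
boil_factor = (1 − e^(−0.04·25))/4.15 = 0.1523
U = 0.9283 · 0.1523

0.1414


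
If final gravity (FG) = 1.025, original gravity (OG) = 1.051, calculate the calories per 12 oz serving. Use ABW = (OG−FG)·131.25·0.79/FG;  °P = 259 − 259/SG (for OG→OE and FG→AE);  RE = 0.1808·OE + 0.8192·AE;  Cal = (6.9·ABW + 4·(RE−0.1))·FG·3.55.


ABW = (1.051 − 1.025)·131.25·0.79/1.025 = 2.6301
OE = 259 − 259/1.051 = 12.5680 °P
AE = 259 − 259/1.025 = 6.3171 °P
RE = 0.1808·12.5680 + 0.8192·6.3171 = 7.4472 °P
Cal = (6.9·2.6301 + 4·(7.4472−0.1))·1.025·3.55

172.9746 kcal


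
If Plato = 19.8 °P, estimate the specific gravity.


SG = 259/(259 − P)
SG = 259/(259 − 19.8)

1.0828


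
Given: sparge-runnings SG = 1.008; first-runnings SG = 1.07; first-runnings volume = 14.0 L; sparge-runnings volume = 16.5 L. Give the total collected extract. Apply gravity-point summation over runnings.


total = Σ (SG_i − 1)·1000·V_i
first = (1.07 − 1)·1000·14.0 = 980.0000
sparge = (1.008 − 1)·1000·16.5 = 132.0000
total = 980.0000 + 132.0000

1112.0000 gravity·L


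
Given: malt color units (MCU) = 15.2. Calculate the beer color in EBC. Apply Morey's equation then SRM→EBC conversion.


SRM = 1.4922·MCU^0.6859;  EBC = SRM·1.97
SRM = 1.4922·15.2^0.6859 = 9.6484
EBC = 9.6484·1.97

19.0073 EBC


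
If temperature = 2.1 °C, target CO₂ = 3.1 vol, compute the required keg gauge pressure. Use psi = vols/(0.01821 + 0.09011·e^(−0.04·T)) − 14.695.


psi = 3.1/(0.01821 + 0.09011·e^(−0.04·2.1)) − 14.695

15.9799 psi


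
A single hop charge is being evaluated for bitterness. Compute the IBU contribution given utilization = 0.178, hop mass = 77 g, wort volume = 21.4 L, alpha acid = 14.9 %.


IBU = (α/100)·mass·U·1000 / V
IBU = (14.9/100)·77·0.178·1000 / 21.4

95.4296 IBU


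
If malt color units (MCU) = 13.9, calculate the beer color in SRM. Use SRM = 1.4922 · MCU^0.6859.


SRM = 1.4922 · 13.9^0.6859

9.0745 SRM


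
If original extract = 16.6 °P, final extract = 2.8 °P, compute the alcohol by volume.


SG = 259/(259 − P);  ABV = (OG − FG)·131.25
OG = 259/(259 − 16.6) = 1.0685
FG = 259/(259 − 2.8) = 1.0109
ABV = (1.0685 − 1.0109)·131.25

7.5538 % ABV


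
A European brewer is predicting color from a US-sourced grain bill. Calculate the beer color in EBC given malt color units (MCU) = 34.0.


SRM = 1.4922·MCU^0.6859;  EBC = SRM·1.97
SRM = 1.4922·34.0^0.6859 = 16.7598
EBC = 16.7598·1.97

33.0168 EBC


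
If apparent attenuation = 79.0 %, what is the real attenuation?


RA = AA · 0.8192
RA = 79.0 · 0.8192

64.7168 %


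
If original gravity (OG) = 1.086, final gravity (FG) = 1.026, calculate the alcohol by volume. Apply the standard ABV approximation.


ABV = (OG − FG) · 131.25
ABV = (1.086 − 1.026) · 131.25

7.8750 % ABV


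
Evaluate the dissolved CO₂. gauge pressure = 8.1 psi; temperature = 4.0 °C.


vols = (P + 14.695)·(0.01821 + 0.09011·e^(−0.04·T))
vols = (8.1 + 14.695)·(0.01821 + 0.09011·e^(−0.04·4.0))

2.1654 volumes


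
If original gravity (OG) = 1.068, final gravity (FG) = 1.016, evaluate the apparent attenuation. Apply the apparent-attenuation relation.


AA = (OG − FG)/(OG − 1) · 100
AA = (1.068 − 1.016)/(1.068 − 1) · 100

76.4706 %


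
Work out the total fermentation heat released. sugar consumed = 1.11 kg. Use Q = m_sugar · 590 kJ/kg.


Q = 1.11 · 590

654.9000 kJ


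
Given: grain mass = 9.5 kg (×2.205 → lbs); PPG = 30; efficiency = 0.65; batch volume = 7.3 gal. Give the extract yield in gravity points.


points = lbs × PPG × eff / vol
lbs = 9.5 × 2.205 = 20.9475
points = 20.9475 × 30 × 0.65 / 7.3

55.9557 points


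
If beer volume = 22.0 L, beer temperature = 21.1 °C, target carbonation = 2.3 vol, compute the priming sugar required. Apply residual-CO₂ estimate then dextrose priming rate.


residual = 14.695·(0.01821 + 0.09011·e^(−0.04·T));  sugar = (target − residual)·4.0·V
residual = 14.695·(0.01821 + 0.09011·e^(−0.04·21.1)) = 0.8370
sugar = (2.3 − 0.8370)·4.0·22.0

128.7466 g


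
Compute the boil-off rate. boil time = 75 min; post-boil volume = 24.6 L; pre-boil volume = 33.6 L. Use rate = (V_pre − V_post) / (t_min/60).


rate = (33.6 − 24.6) / (75/60)

7.2000 L/hr


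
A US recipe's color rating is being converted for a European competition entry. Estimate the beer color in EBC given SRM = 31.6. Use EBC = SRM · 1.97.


EBC = 31.6 · 1.97

62.2520 EBC


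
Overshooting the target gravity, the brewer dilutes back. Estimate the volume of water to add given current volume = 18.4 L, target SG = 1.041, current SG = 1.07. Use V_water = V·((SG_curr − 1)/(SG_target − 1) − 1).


V_water = 18.4·((1.07 − 1)/(1.041 − 1) − 1)

13.0146 L


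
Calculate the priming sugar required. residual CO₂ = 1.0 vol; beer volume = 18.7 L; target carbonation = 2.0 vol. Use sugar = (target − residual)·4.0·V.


sugar = (2.0 − 1.0)·4.0·18.7

74.8000 g


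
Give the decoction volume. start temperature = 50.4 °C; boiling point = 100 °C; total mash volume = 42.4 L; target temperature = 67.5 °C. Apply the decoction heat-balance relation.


V_dec = V_total·(T_target − T_start)/(T_boil − T_start)
V_dec = 42.4·(67.5 − 50.4)/(100 − 50.4)

14.6177 L


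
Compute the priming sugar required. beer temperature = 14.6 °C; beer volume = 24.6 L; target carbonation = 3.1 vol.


residual = 14.695·(0.01821 + 0.09011·e^(−0.04·T));  sugar = (target − residual)·4.0·V
residual = 14.695·(0.01821 + 0.09011·e^(−0.04·14.6)) = 1.0060
sugar = (3.1 − 1.0060)·4.0·24.6

206.0462 g


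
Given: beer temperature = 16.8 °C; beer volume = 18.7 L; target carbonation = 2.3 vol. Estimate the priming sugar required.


residual = 14.695·(0.01821 + 0.09011·e^(−0.04·T));  sugar = (target − residual)·4.0·V
residual = 14.695·(0.01821 + 0.09011·e^(−0.04·16.8)) = 0.9438
sugar = (2.3 − 0.9438)·4.0·18.7

101.4416 g


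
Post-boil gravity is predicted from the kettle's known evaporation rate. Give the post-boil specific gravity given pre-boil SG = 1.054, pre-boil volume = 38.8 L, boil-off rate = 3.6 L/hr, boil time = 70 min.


V_post = V_pre − rate·(t/60);  SG_post = 1 + (SG_pre−1)·V_pre/V_post
V_post = 38.8 − 3.6·(70/60) = 34.6000
SG_post = 1 + (1.054 − 1)·38.8/34.6000

1.0606


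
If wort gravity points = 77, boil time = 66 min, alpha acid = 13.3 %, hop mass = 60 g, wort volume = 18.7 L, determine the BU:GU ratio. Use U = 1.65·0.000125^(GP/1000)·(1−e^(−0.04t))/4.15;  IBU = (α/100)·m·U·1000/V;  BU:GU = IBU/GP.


U = 1.65·0.000125^(77/1000)·(1−e^(−0.04·66))/4.15 = 0.1848
IBU = (13.3/100)·60·0.1848·1000/18.7 = 78.8689
BU:GU = 78.8689/77

1.0243


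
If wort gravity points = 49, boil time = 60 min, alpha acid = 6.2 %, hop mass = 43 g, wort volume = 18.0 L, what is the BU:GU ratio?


U = 1.65·0.000125^(GP/1000)·(1−e^(−0.04t))/4.15;  IBU = (α/100)·m·U·1000/V;  BU:GU = IBU/GP
U = 1.65·0.000125^(49/1000)·(1−e^(−0.04·60))/4.15 = 0.2327
IBU = (6.2/100)·43·0.2327·1000/18.0 = 34.4723
BU:GU = 34.4723/49

0.7035


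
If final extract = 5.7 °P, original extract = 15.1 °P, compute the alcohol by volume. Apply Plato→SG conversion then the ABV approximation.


SG = 259/(259 − P);  ABV = (OG − FG)·131.25
OG = 259/(259 − 15.1) = 1.0619
FG = 259/(259 − 5.7) = 1.0225
ABV = (1.0619 − 1.0225)·131.25

5.1723 % ABV


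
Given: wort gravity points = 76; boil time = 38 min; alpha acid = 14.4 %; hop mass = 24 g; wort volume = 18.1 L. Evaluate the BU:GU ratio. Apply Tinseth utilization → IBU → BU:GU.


U = 1.65·0.000125^(GP/1000)·(1−e^(−0.04t))/4.15;  IBU = (α/100)·m·U·1000/V;  BU:GU = IBU/GP
U = 1.65·0.000125^(76/1000)·(1−e^(−0.04·38))/4.15 = 0.1569
IBU = (14.4/100)·24·0.1569·1000/18.1 = 29.9576
BU:GU = 29.9576/76

0.3942


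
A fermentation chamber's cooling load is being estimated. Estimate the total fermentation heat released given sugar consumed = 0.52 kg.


Q = m_sugar · 590 kJ/kg
Q = 0.52 · 590

306.8000 kJ


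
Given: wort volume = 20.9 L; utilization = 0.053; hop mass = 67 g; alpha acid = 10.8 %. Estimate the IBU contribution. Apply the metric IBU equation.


IBU = (α/100)·mass·U·1000 / V
IBU = (10.8/100)·67·0.053·1000 / 20.9

18.3497 IBU


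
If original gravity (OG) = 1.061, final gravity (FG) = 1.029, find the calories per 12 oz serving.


ABW = (OG−FG)·131.25·0.79/FG;  °P = 259 − 259/SG (for OG→OE and FG→AE);  RE = 0.1808·OE + 0.8192·AE;  Cal = (6.9·ABW + 4·(RE−0.1))·FG·3.55
ABW = (1.061 − 1.029)·131.25·0.79/1.029 = 3.2245
OE = 259 − 259/1.061 = 14.8907 °P
AE = 259 − 259/1.029 = 7.2993 °P
RE = 0.1808·14.8907 + 0.8192·7.2993 = 8.6718 °P
Cal = (6.9·3.2245 + 4·(8.6718−0.1))·1.029·3.55

206.5244 kcal


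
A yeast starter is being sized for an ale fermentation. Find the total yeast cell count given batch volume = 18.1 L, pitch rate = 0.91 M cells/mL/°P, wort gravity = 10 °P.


cells (billions) = rate · V_L · °P
cells = 0.91 · 18.1 · 10

164.7100 billion cells


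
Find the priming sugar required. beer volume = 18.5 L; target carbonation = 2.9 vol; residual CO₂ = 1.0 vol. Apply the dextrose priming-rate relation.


sugar = (target − residual)·4.0·V
sugar = (2.9 − 1.0)·4.0·18.5

140.6000 g


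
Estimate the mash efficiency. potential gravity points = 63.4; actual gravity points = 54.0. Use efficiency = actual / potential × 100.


efficiency = 54.0 / 63.4 × 100

85.1735 %


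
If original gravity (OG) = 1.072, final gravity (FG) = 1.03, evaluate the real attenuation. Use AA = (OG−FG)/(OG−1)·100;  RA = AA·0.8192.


AA = (1.072 − 1.03)/(1.072 − 1)·100 = 58.3333
RA = 58.3333·0.8192

47.7867 %


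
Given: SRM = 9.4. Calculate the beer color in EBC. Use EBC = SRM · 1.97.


EBC = 9.4 · 1.97

18.5180 EBC


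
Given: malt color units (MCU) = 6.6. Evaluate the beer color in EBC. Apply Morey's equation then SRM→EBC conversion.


SRM = 1.4922·MCU^0.6859;  EBC = SRM·1.97
SRM = 1.4922·6.6^0.6859 = 5.4444
EBC = 5.4444·1.97

10.7255 EBC


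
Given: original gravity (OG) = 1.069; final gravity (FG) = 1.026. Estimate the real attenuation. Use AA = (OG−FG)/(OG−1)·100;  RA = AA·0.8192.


AA = (1.069 − 1.026)/(1.069 − 1)·100 = 62.3188
RA = 62.3188·0.8192

51.0516 %


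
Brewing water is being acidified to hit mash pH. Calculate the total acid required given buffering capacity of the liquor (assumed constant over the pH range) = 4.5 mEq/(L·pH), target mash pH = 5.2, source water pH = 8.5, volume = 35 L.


acid = buffering capacity · (pH_source − pH_target) · V
acid = 4.5 · (8.5 − 5.2) · 35

519.7500 mEq


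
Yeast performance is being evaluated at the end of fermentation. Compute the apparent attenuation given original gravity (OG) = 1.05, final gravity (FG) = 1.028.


AA = (OG − FG)/(OG − 1) · 100
AA = (1.05 − 1.028)/(1.05 − 1) · 100

44.0000 %


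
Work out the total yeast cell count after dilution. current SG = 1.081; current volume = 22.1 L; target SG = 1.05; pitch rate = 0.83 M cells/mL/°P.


V_w = V·((SG_c−1)/(SG_t−1)−1);  °P = 259 − 259/SG_t;  cells = rate·(V+V_w)·°P
V_w = 22.1·((1.081−1)/(1.05−1)−1) = 13.7020
V_final = 22.1 + 13.7020 = 35.8020
°P = 259 − 259/1.05 = 12.3333
cells = 0.83·35.8020·12.3333

366.4931 billion cells


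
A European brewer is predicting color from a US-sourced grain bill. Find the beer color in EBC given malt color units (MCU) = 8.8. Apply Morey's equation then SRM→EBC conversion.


SRM = 1.4922·MCU^0.6859;  EBC = SRM·1.97
SRM = 1.4922·8.8^0.6859 = 6.6320
EBC = 6.6320·1.97

13.0651 EBC


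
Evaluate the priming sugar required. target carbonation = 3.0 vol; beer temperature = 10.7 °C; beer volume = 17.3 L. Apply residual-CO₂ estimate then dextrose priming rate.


residual = 14.695·(0.01821 + 0.09011·e^(−0.04·T));  sugar = (target − residual)·4.0·V
residual = 14.695·(0.01821 + 0.09011·e^(−0.04·10.7)) = 1.1307
sugar = (3.0 − 1.1307)·4.0·17.3

129.3554 g


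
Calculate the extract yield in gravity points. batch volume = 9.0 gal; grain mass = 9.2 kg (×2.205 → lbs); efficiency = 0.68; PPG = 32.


points = lbs × PPG × eff / vol
lbs = 9.2 × 2.205 = 20.2860
points = 20.2860 × 32 × 0.68 / 9.0

49.0470 points


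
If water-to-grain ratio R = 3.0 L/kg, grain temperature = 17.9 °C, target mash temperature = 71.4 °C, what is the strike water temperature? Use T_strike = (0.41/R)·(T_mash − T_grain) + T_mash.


T_strike = (0.41/3.0)·(71.4 − 17.9) + 71.4

78.7117 °C


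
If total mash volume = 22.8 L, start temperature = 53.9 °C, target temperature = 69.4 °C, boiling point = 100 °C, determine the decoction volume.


V_dec = V_total·(T_target − T_start)/(T_boil − T_start)
V_dec = 22.8·(69.4 − 53.9)/(100 − 53.9)

7.6659 L


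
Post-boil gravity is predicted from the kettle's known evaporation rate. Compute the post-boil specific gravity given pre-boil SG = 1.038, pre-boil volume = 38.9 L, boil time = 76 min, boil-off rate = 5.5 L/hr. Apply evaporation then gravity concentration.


V_post = V_pre − rate·(t/60);  SG_post = 1 + (SG_pre−1)·V_pre/V_post
V_post = 38.9 − 5.5·(76/60) = 31.9333
SG_post = 1 + (1.038 − 1)·38.9/31.9333

1.0463


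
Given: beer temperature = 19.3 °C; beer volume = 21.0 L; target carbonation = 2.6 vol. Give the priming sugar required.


residual = 14.695·(0.01821 + 0.09011·e^(−0.04·T));  sugar = (target − residual)·4.0·V
residual = 14.695·(0.01821 + 0.09011·e^(−0.04·19.3)) = 0.8795
sugar = (2.6 − 0.8795)·4.0·21.0

144.5239 g


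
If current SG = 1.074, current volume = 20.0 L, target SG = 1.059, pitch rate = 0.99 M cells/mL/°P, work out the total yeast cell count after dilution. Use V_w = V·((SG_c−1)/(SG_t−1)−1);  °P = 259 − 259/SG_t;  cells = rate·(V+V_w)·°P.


V_w = 20.0·((1.074−1)/(1.059−1)−1) = 5.0847
V_final = 20.0 + 5.0847 = 25.0847
°P = 259 − 259/1.059 = 14.4297
cells = 0.99·25.0847·14.4297

358.3445 billion cells


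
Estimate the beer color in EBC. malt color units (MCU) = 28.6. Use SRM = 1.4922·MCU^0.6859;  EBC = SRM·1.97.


SRM = 1.4922·28.6^0.6859 = 14.8850
EBC = 14.8850·1.97

29.3234 EBC


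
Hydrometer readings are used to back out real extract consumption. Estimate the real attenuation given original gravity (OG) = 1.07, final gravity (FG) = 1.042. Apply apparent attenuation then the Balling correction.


AA = (OG−FG)/(OG−1)·100;  RA = AA·0.8192
AA = (1.07 − 1.042)/(1.07 − 1)·100 = 40.0000
RA = 40.0000·0.8192

32.7680 %


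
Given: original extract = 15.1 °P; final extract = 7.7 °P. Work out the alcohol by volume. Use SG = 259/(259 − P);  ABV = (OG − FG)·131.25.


OG = 259/(259 − 15.1) = 1.0619
FG = 259/(259 − 7.7) = 1.0306
ABV = (1.0619 − 1.0306)·131.25

4.1042 % ABV


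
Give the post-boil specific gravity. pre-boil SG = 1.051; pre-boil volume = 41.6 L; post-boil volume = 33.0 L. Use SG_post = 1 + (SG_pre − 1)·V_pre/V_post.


pts_pre = (1.051 − 1)·1000 = 51.0000
pts_post = 51.0000·41.6/33.0 = 64.2909
SG_post = 1 + 64.2909/1000

1.0643


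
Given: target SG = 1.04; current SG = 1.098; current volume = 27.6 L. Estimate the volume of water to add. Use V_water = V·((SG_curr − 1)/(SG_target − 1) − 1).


V_water = 27.6·((1.098 − 1)/(1.04 − 1) − 1)

40.0200 L


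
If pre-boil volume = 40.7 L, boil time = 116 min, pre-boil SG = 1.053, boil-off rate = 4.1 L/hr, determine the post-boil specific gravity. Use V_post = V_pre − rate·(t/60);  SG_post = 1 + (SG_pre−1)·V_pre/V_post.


V_post = 40.7 − 4.1·(116/60) = 32.7733
SG_post = 1 + (1.053 − 1)·40.7/32.7733

1.0658


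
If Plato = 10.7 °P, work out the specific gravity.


SG = 259/(259 − P)
SG = 259/(259 − 10.7)

1.0431


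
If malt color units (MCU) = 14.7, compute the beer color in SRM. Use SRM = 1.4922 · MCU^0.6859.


SRM = 1.4922 · 14.7^0.6859

9.4295 SRM


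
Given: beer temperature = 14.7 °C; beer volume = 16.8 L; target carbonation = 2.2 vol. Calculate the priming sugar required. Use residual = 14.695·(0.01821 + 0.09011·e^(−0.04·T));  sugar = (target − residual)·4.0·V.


residual = 14.695·(0.01821 + 0.09011·e^(−0.04·14.7)) = 1.0031
sugar = (2.2 − 1.0031)·4.0·16.8

80.4325 g


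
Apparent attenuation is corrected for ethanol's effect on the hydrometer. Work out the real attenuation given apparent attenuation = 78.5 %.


RA = AA · 0.8192
RA = 78.5 · 0.8192

64.3072 %


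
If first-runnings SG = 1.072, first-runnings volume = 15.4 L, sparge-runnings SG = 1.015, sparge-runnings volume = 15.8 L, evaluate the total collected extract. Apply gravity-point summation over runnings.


total = Σ (SG_i − 1)·1000·V_i
first = (1.072 − 1)·1000·15.4 = 1108.8000
sparge = (1.015 − 1)·1000·15.8 = 237.0000
total = 1108.8000 + 237.0000

1345.8000 gravity·L


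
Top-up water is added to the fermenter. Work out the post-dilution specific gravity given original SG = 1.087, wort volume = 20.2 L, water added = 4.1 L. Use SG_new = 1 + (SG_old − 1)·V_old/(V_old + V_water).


pts = (1.087 − 1)·1000·20.2/(20.2 + 4.1) = 72.3210
SG_new = 1 + 72.3210/1000

1.0723


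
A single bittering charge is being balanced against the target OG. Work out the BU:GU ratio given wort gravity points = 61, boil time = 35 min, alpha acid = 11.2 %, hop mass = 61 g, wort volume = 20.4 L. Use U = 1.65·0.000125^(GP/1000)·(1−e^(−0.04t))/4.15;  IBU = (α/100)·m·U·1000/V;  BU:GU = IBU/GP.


U = 1.65·0.000125^(61/1000)·(1−e^(−0.04·35))/4.15 = 0.1731
IBU = (11.2/100)·61·0.1731·1000/20.4 = 57.9819
BU:GU = 57.9819/61

0.9505


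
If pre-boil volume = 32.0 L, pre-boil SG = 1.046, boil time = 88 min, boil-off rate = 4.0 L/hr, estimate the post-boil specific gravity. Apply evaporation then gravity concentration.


V_post = V_pre − rate·(t/60);  SG_post = 1 + (SG_pre−1)·V_pre/V_post
V_post = 32.0 − 4.0·(88/60) = 26.1333
SG_post = 1 + (1.046 − 1)·32.0/26.1333

1.0563


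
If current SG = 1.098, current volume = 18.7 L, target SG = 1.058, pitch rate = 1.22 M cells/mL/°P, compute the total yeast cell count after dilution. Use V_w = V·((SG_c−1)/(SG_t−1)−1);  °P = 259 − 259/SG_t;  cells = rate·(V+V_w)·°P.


V_w = 18.7·((1.098−1)/(1.058−1)−1) = 12.8966
V_final = 18.7 + 12.8966 = 31.5966
°P = 259 − 259/1.058 = 14.1985
cells = 1.22·31.5966·14.1985

547.3204 billion cells


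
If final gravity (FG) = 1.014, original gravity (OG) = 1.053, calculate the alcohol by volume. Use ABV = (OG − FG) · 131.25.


ABV = (1.053 − 1.014) · 131.25

5.1187 % ABV


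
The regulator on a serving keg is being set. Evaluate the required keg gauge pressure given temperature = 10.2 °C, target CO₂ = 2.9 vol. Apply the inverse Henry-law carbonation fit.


psi = vols/(0.01821 + 0.09011·e^(−0.04·T)) − 14.695
psi = 2.9/(0.01821 + 0.09011·e^(−0.04·10.2)) − 14.695

22.4220 psi


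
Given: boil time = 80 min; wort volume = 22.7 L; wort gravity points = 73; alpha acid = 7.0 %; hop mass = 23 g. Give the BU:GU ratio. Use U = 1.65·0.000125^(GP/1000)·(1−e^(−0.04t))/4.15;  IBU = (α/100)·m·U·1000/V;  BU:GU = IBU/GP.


U = 1.65·0.000125^(73/1000)·(1−e^(−0.04·80))/4.15 = 0.1979
IBU = (7.0/100)·23·0.1979·1000/22.7 = 14.0358
BU:GU = 14.0358/73

0.1923


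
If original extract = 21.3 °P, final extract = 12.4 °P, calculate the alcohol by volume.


SG = 259/(259 − P);  ABV = (OG − FG)·131.25
OG = 259/(259 − 21.3) = 1.0896
FG = 259/(259 − 12.4) = 1.0503
ABV = (1.0896 − 1.0503)·131.25

5.1614 % ABV


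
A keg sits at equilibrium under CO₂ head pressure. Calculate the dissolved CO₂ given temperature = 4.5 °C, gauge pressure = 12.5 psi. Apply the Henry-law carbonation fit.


vols = (P + 14.695)·(0.01821 + 0.09011·e^(−0.04·T))
vols = (12.5 + 14.695)·(0.01821 + 0.09011·e^(−0.04·4.5))

2.5421 volumes


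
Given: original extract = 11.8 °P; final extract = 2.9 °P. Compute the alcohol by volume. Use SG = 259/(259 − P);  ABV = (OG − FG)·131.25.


OG = 259/(259 − 11.8) = 1.0477
FG = 259/(259 − 2.9) = 1.0113
ABV = (1.0477 − 1.0113)·131.25

4.7789 % ABV


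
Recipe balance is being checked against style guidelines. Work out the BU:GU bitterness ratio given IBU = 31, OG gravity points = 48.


BU:GU = IBU / OG_points
BU:GU = 31 / 48

0.6458


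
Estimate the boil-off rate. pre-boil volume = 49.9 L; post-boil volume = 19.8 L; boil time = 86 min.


rate = (V_pre − V_post) / (t_min/60)
rate = (49.9 − 19.8) / (86/60)

21.0000 L/hr


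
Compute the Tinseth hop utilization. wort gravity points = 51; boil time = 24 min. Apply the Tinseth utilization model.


U = 1.65·0.000125^(GP/1000) · (1 − e^(−0.04·t))/4.15
bigness = 1.65·0.000125^(51/1000) = 1.0433
boil_factor = (1 − e^(−0.04·24))/4.15 = 0.1487
U = 1.0433 · 0.1487

0.1551


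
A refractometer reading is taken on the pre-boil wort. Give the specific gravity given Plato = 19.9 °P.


SG = 259/(259 − P)
SG = 259/(259 − 19.9)

1.0832


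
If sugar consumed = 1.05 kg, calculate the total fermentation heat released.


Q = m_sugar · 590 kJ/kg
Q = 1.05 · 590

619.5000 kJ


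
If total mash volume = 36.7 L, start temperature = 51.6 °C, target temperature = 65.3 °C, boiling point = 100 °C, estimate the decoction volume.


V_dec = V_total·(T_target − T_start)/(T_boil − T_start)
V_dec = 36.7·(65.3 − 51.6)/(100 − 51.6)

10.3882 L


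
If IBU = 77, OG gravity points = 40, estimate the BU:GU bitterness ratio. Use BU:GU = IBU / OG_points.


BU:GU = 77 / 40

1.9250


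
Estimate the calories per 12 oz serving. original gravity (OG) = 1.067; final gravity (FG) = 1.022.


ABW = (OG−FG)·131.25·0.79/FG;  °P = 259 − 259/SG (for OG→OE and FG→AE);  RE = 0.1808·OE + 0.8192·AE;  Cal = (6.9·ABW + 4·(RE−0.1))·FG·3.55
ABW = (1.067 − 1.022)·131.25·0.79/1.022 = 4.5655
OE = 259 − 259/1.067 = 16.2634 °P
AE = 259 − 259/1.022 = 5.5753 °P
RE = 0.1808·16.2634 + 0.8192·5.5753 = 7.5077 °P
Cal = (6.9·4.5655 + 4·(7.5077−0.1))·1.022·3.55

221.7962 kcal


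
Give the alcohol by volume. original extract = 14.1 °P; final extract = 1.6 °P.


SG = 259/(259 − P);  ABV = (OG − FG)·131.25
OG = 259/(259 − 14.1) = 1.0576
FG = 259/(259 − 1.6) = 1.0062
ABV = (1.0576 − 1.0062)·131.25

6.7408 % ABV


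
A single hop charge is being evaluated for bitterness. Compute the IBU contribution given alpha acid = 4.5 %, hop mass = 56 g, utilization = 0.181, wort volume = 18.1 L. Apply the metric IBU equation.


IBU = (α/100)·mass·U·1000 / V
IBU = (4.5/100)·56·0.181·1000 / 18.1

25.2000 IBU


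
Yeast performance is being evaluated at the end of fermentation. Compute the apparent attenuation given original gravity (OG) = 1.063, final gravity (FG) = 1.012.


AA = (OG − FG)/(OG − 1) · 100
AA = (1.063 − 1.012)/(1.063 − 1) · 100

80.9524 %


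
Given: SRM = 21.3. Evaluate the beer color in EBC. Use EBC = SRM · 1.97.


EBC = 21.3 · 1.97

41.9610 EBC


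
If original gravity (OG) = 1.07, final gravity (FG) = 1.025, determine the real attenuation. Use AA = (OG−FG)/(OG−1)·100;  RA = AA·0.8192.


AA = (1.07 − 1.025)/(1.07 − 1)·100 = 64.2857
RA = 64.2857·0.8192

52.6629 %


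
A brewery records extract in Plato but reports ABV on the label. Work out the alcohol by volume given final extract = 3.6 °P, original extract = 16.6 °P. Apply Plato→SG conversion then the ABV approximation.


SG = 259/(259 − P);  ABV = (OG − FG)·131.25
OG = 259/(259 − 16.6) = 1.0685
FG = 259/(259 − 3.6) = 1.0141
ABV = (1.0685 − 1.0141)·131.25

7.1382 % ABV


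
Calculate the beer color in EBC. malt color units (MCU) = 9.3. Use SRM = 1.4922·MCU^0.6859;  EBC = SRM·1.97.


SRM = 1.4922·9.3^0.6859 = 6.8883
EBC = 6.8883·1.97

13.5699 EBC


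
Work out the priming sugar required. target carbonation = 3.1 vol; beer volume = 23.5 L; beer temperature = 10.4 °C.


residual = 14.695·(0.01821 + 0.09011·e^(−0.04·T));  sugar = (target − residual)·4.0·V
residual = 14.695·(0.01821 + 0.09011·e^(−0.04·10.4)) = 1.1411
sugar = (3.1 − 1.1411)·4.0·23.5

184.1345 g


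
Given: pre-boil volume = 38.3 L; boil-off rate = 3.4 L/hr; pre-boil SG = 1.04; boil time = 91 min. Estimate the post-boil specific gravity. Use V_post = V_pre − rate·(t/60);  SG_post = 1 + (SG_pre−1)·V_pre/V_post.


V_post = 38.3 − 3.4·(91/60) = 33.1433
SG_post = 1 + (1.04 − 1)·38.3/33.1433

1.0462


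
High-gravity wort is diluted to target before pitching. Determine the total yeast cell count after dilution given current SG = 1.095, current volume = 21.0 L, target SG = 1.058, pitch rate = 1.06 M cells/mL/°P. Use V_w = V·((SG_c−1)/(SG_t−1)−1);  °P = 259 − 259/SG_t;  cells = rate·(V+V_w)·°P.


V_w = 21.0·((1.095−1)/(1.058−1)−1) = 13.3966
V_final = 21.0 + 13.3966 = 34.3966
°P = 259 − 259/1.058 = 14.1985
cells = 1.06·34.3966·14.1985

517.6818 billion cells


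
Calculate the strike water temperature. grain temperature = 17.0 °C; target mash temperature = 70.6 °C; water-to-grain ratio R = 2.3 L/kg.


T_strike = (0.41/R)·(T_mash − T_grain) + T_mash
T_strike = (0.41/2.3)·(70.6 − 17.0) + 70.6

80.1548 °C


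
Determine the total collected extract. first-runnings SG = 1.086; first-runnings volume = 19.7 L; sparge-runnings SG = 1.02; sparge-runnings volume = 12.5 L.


total = Σ (SG_i − 1)·1000·V_i
first = (1.086 − 1)·1000·19.7 = 1694.2000
sparge = (1.02 − 1)·1000·12.5 = 250.0000
total = 1694.2000 + 250.0000

1944.2000 gravity·L


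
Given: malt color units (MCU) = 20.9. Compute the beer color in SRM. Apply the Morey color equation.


SRM = 1.4922 · MCU^0.6859
SRM = 1.4922 · 20.9^0.6859

12.0037 SRM


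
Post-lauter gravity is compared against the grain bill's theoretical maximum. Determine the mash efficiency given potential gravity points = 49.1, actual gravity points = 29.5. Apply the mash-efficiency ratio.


efficiency = actual / potential × 100
efficiency = 29.5 / 49.1 × 100

60.0815 %


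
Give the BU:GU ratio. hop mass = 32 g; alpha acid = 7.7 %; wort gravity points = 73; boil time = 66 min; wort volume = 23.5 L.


U = 1.65·0.000125^(GP/1000)·(1−e^(−0.04t))/4.15;  IBU = (α/100)·m·U·1000/V;  BU:GU = IBU/GP
U = 1.65·0.000125^(73/1000)·(1−e^(−0.04·66))/4.15 = 0.1916
IBU = (7.7/100)·32·0.1916·1000/23.5 = 20.0877
BU:GU = 20.0877/73

0.2752


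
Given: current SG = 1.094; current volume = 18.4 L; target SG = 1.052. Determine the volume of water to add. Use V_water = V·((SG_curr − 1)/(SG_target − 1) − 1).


V_water = 18.4·((1.094 − 1)/(1.052 − 1) − 1)

14.8615 L


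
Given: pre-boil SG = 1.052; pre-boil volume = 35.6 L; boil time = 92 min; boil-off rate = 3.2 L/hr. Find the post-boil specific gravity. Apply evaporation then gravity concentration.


V_post = V_pre − rate·(t/60);  SG_post = 1 + (SG_pre−1)·V_pre/V_post
V_post = 35.6 − 3.2·(92/60) = 30.6933
SG_post = 1 + (1.052 − 1)·35.6/30.6933

1.0603


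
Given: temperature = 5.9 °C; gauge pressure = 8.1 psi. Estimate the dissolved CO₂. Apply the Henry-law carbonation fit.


vols = (P + 14.695)·(0.01821 + 0.09011·e^(−0.04·T))
vols = (8.1 + 14.695)·(0.01821 + 0.09011·e^(−0.04·5.9))

2.0374 volumes


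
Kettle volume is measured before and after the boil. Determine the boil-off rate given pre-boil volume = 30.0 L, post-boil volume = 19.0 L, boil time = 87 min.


rate = (V_pre − V_post) / (t_min/60)
rate = (30.0 − 19.0) / (87/60)

7.5862 L/hr


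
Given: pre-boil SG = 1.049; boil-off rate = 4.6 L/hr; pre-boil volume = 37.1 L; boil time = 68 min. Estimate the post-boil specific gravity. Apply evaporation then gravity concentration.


V_post = V_pre − rate·(t/60);  SG_post = 1 + (SG_pre−1)·V_pre/V_post
V_post = 37.1 − 4.6·(68/60) = 31.8867
SG_post = 1 + (1.049 − 1)·37.1/31.8867

1.0570


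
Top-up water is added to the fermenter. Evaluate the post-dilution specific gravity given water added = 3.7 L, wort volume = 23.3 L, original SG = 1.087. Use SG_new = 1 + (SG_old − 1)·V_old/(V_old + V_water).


pts = (1.087 − 1)·1000·23.3/(23.3 + 3.7) = 75.0778
SG_new = 1 + 75.0778/1000

1.0751


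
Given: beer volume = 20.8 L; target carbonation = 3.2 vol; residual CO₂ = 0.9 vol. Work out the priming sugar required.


sugar = (target − residual)·4.0·V
sugar = (3.2 − 0.9)·4.0·20.8

191.3600 g


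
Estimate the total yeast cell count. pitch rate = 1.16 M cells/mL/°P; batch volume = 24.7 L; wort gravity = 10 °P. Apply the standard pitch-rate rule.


cells (billions) = rate · V_L · °P
cells = 1.16 · 24.7 · 10

286.5200 billion cells


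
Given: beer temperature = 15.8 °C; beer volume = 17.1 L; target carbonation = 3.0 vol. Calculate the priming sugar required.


residual = 14.695·(0.01821 + 0.09011·e^(−0.04·T));  sugar = (target − residual)·4.0·V
residual = 14.695·(0.01821 + 0.09011·e^(−0.04·15.8)) = 0.9714
sugar = (3.0 − 0.9714)·4.0·17.1

138.7544 g


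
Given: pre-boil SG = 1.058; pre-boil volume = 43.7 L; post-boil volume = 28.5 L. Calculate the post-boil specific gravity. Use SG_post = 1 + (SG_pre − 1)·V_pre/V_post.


pts_pre = (1.058 − 1)·1000 = 58.0000
pts_post = 58.0000·43.7/28.5 = 88.9333
SG_post = 1 + 88.9333/1000

1.0889


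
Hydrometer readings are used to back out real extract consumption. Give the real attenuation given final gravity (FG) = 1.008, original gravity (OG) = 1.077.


AA = (OG−FG)/(OG−1)·100;  RA = AA·0.8192
AA = (1.077 − 1.008)/(1.077 − 1)·100 = 89.6104
RA = 89.6104·0.8192

73.4088 %


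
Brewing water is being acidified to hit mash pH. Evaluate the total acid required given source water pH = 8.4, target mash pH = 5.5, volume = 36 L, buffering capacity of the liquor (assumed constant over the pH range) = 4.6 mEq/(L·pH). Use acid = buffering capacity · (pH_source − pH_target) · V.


acid = 4.6 · (8.4 − 5.5) · 36

480.2400 mEq


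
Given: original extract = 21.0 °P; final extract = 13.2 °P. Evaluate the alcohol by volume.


SG = 259/(259 − P);  ABV = (OG − FG)·131.25
OG = 259/(259 − 21.0) = 1.0882
FG = 259/(259 − 13.2) = 1.0537
ABV = (1.0882 − 1.0537)·131.25

4.5325 % ABV
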